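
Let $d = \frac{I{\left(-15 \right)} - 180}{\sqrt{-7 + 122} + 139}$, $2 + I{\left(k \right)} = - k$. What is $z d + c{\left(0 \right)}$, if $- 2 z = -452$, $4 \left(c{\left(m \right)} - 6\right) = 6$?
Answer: $- \frac{5102093}{19206} + \frac{18871 \sqrt{115}}{9603} \approx -244.58$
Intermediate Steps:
$c{\left(m \right)} = \frac{15}{2}$ ($c{\left(m \right)} = 6 + \frac{1}{4} \cdot 6 = 6 + \frac{3}{2} = \frac{15}{2}$)
$z = 226$ ($z = \left(- \frac{1}{2}\right) \left(-452\right) = 226$)
$I{\left(k \right)} = -2 - k$
$d = - \frac{167}{139 + \sqrt{115}}$ ($d = \frac{\left(-2 - -15\right) - 180}{\sqrt{-7 + 122} + 139} = \frac{\left(-2 + 15\right) - 180}{\sqrt{115} + 139} = \frac{13 - 180}{139 + \sqrt{115}} = - \frac{167}{139 + \sqrt{115}} \approx -1.1154$)
$z d + c{\left(0 \right)} = 226 \left(- \frac{23213}{19206} + \frac{167 \sqrt{115}}{19206}\right) + \frac{15}{2} = \left(- \frac{2623069}{9603} + \frac{18871 \sqrt{115}}{9603}\right) + \frac{15}{2} = - \frac{5102093}{19206} + \frac{18871 \sqrt{115}}{9603}$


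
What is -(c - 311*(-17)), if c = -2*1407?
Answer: -2473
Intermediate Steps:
c = -2814
-(c - 311*(-17)) = -(-2814 - 311*(-17)) = -(-2814 - 1*(-5287)) = -(-2814 + 5287) = -1*2473 = -2473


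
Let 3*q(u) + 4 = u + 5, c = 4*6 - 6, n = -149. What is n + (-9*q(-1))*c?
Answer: -149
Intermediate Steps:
c = 18 (c = 24 - 6 = 18)
q(u) = ⅓ + u/3 (q(u) = -4/3 + (u + 5)/3 = -4/3 + (5 + u)/3 = -4/3 + (5/3 + u/3) = ⅓ + u/3)
n + (-9*q(-1))*c = -149 - 9*(⅓ + (⅓)*(-1))*18 = -149 - 9*(⅓ - ⅓)*18 = -149 - 9*0*18 = -149 + 0*18 = -149 + 0 = -149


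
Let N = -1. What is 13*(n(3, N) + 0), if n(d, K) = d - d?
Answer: 0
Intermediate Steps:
n(d, K) = 0
13*(n(3, N) + 0) = 13*(0 + 0) = 13*0 = 0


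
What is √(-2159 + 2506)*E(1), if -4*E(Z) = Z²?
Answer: -√347/4 ≈ -4.6570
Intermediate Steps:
E(Z) = -Z²/4
√(-2159 + 2506)*E(1) = √(-2159 + 2506)*(-¼*1²) = √347*(-¼*1) = √347*(-¼) = -√347/4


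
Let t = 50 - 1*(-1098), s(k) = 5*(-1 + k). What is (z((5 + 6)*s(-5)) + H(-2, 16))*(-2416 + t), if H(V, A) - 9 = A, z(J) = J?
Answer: 386740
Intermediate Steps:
s(k) = -5 + 5*k
H(V, A) = 9 + A
t = 1148 (t = 50 + 1098 = 1148)
(z((5 + 6)*s(-5)) + H(-2, 16))*(-2416 + t) = ((5 + 6)*(-5 + 5*(-5)) + (9 + 16))*(-2416 + 1148) = (11*(-5 - 25) + 25)*(-1268) = (11*(-30) + 25)*(-1268) = (-330 + 25)*(-1268) = -305*(-1268) = 386740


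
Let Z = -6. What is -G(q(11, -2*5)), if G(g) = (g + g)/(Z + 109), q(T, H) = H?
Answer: 20/103 ≈ 0.19417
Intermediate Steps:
G(g) = 2*g/103 (G(g) = (g + g)/(-6 + 109) = (2*g)/103 = (2*g)*(1/103) = 2*g/103)
-G(q(11, -2*5)) = -2*(-2*5)/103 = -2*(-10)/103 = -1*(-20/103) = 20/103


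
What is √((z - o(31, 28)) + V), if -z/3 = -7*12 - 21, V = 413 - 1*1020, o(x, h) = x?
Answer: I*√323 ≈ 17.972*I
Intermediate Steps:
V = -607 (V = 413 - 1020 = -607)
z = 315 (z = -3*(-7*12 - 21) = -3*(-84 - 21) = -3*(-105) = 315)
√((z - o(31, 28)) + V) = √((315 - 1*31) - 607) = √((315 - 31) - 607) = √(284 - 607) = √(-323) = I*√323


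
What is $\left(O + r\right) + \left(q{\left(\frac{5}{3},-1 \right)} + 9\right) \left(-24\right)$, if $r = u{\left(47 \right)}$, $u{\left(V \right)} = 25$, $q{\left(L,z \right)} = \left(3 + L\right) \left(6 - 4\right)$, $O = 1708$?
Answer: $1293$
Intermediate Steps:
$q{\left(L,z \right)} = 6 + 2 L$ ($q{\left(L,z \right)} = \left(3 + L\right) 2 = 6 + 2 L$)
$r = 25$
$\left(O + r\right) + \left(q{\left(\frac{5}{3},-1 \right)} + 9\right) \left(-24\right) = \left(1708 + 25\right) + \left(\left(6 + 2 \cdot \frac{5}{3}\right) + 9\right) \left(-24\right) = 1733 + \left(\left(6 + 2 \cdot 5 \cdot \frac{1}{3}\right) + 9\right) \left(-24\right) = 1733 + \left(\left(6 + 2 \cdot \frac{5}{3}\right) + 9\right) \left(-24\right) = 1733 + \left(\left(6 + \frac{10}{3}\right) + 9\right) \left(-24\right) = 1733 + \left(\frac{28}{3} + 9\right) \left(-24\right) = 1733 + \frac{55}{3} \left(-24\right) = 1733 - 440 = 1293$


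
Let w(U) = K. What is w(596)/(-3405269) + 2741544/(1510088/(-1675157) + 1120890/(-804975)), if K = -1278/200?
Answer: -13987562658406627674813537/11703719680989517300 ≈ -1.1951e+6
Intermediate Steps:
K = -639/100 (K = -1278*1/200 = -639/100 ≈ -6.3900)
w(U) = -639/100
w(596)/(-3405269) + 2741544/(1510088/(-1675157) + 1120890/(-804975)) = -639/100/(-3405269) + 2741544/(1510088/(-1675157) + 1120890/(-804975)) = -639/100*(-1/3405269) + 2741544/(1510088*(-1/1675157) + 1120890*(-1/804975)) = 639/340526900 + 2741544/(-1510088/1675157 - 74726/53665) = 639/340526900 + 2741544/(-206216654502/89897300405) = 639/340526900 + 2741544*(-89897300405/206216654502) = 639/340526900 - 41076234090254220/34369442417 = -13987562658406627674813537/11703719680989517300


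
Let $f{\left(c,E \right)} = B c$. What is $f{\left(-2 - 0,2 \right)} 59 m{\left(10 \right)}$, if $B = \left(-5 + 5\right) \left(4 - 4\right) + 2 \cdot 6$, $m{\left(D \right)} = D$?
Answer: $-14160$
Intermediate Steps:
$B = 12$ ($B = 0 \cdot 0 + 12 = 0 + 12 = 12$)
$f{\left(c,E \right)} = 12 c$
$f{\left(-2 - 0,2 \right)} 59 m{\left(10 \right)} = 12 \left(-2 - 0\right) 59 \cdot 10 = 12 \left(-2 + 0\right) 59 \cdot 10 = 12 \left(-2\right) 59 \cdot 10 = \left(-24\right) 59 \cdot 10 = \left(-1416\right) 10 = -14160$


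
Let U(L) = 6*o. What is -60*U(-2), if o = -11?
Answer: 3960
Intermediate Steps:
U(L) = -66 (U(L) = 6*(-11) = -66)
-60*U(-2) = -60*(-66) = 3960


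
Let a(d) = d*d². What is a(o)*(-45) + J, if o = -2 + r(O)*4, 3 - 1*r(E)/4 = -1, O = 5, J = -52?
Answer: -10724812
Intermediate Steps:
r(E) = 16 (r(E) = 12 - 4*(-1) = 12 + 4 = 16)
o = 62 (o = -2 + 16*4 = -2 + 64 = 62)
a(d) = d³
a(o)*(-45) + J = 62³*(-45) - 52 = 238328*(-45) - 52 = -10724760 - 52 = -10724812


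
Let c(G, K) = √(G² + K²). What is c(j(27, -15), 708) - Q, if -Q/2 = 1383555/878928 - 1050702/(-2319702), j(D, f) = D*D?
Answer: 229607039337/56634751096 + 3*√114745 ≈ 1020.3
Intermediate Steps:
j(D, f) = D²
Q = -229607039337/56634751096 (Q = -2*(1383555/878928 - 1050702/(-2319702)) = -2*(1383555*(1/878928) - 1050702*(-1/2319702)) = -2*(461185/292976 + 175117/386617) = -2*229607039337/113269502192 = -229607039337/56634751096 ≈ -4.0542)
c(j(27, -15), 708) - Q = √((27²)² + 708²) - 1*(-229607039337/56634751096) = √(729² + 501264) + 229607039337/56634751096 = √(531441 + 501264) + 229607039337/56634751096 = √1032705 + 229607039337/56634751096 = 3*√114745 + 229607039337/56634751096 = 229607039337/56634751096 + 3*√114745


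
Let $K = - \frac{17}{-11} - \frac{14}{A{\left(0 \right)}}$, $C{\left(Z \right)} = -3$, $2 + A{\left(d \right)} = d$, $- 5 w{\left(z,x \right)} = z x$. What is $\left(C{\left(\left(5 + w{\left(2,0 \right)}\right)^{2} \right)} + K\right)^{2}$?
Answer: $\frac{3721}{121} \approx 30.752$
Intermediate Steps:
$w{\left(z,x \right)} = - \frac{x z}{5}$ ($w{\left(z,x \right)} = - \frac{z x}{5} = - \frac{x z}{5}$)
$A{\left(d \right)} = -2 + d$
$K = \frac{94}{11}$ ($K = - \frac{17}{-11} - \frac{14}{-2 + 0} = \left(-17\right) \left(- \frac{1}{11}\right) - \frac{14}{-2} = \frac{17}{11} - -7 = \frac{17}{11} + 7 = \frac{94}{11} \approx 8.5455$)
$\left(C{\left(\left(5 + w{\left(2,0 \right)}\right)^{2} \right)} + K\right)^{2} = \left(-3 + \frac{94}{11}\right)^{2} = \left(\frac{61}{11}\right)^{2} = \frac{3721}{121}$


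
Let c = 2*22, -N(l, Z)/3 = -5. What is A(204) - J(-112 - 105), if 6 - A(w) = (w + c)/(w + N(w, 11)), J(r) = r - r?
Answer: 1066/219 ≈ 4.8676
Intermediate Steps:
N(l, Z) = 15 (N(l, Z) = -3*(-5) = 15)
c = 44
J(r) = 0
A(w) = 6 - (44 + w)/(15 + w) (A(w) = 6 - (w + 44)/(w + 15) = 6 - (44 + w)/(15 + w))
A(204) - J(-112 - 105) = (46 + 5*204)/(15 + 204) - 1*0 = (46 + 1020)/219 + 0 = (1/219)*1066 + 0 = 1066/219 + 0 = 1066/219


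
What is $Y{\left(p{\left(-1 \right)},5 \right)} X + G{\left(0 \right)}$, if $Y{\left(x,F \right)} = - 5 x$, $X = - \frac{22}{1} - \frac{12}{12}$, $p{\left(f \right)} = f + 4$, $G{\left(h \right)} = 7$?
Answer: $352$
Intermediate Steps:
$p{\left(f \right)} = 4 + f$
$X = -23$ ($X = \left(-22\right) 1 - 1 = -22 - 1 = -23$)
$Y{\left(p{\left(-1 \right)},5 \right)} X + G{\left(0 \right)} = - 5 \left(4 - 1\right) \left(-23\right) + 7 = \left(-5\right) 3 \left(-23\right) + 7 = \left(-15\right) \left(-23\right) + 7 = 345 + 7 = 352$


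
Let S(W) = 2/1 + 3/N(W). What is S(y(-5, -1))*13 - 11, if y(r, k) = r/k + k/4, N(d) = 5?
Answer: 114/5 ≈ 22.800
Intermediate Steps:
y(r, k) = k/4 + r/k (y(r, k) = r/k + k*(¼) = r/k + k/4 = k/4 + r/k)
S(W) = 13/5 (S(W) = 2/1 + 3/5 = 2*1 + 3*(⅕) = 2 + ⅗ = 13/5)
S(y(-5, -1))*13 - 11 = (13/5)*13 - 11 = 169/5 - 11 = 114/5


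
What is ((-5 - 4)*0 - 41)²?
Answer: 1681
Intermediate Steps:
((-5 - 4)*0 - 41)² = (-9*0 - 41)² = (0 - 41)² = (-41)² = 1681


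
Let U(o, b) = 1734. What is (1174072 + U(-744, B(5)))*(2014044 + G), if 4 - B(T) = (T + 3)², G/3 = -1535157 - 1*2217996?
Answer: -10870814429490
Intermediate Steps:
G = -11259459 (G = 3*(-1535157 - 1*2217996) = 3*(-1535157 - 2217996) = 3*(-3753153) = -11259459)
B(T) = 4 - (3 + T)² (B(T) = 4 - (T + 3)² = 4 - (3 + T)²)
(1174072 + U(-744, B(5)))*(2014044 + G) = (1174072 + 1734)*(2014044 - 11259459) = 1175806*(-9245415) = -10870814429490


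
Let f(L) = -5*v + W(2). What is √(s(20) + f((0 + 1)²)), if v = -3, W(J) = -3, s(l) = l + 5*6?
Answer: √62 ≈ 7.8740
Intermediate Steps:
s(l) = 30 + l (s(l) = l + 30 = 30 + l)
f(L) = 12 (f(L) = -5*(-3) - 3 = 15 - 3 = 12)
√(s(20) + f((0 + 1)²)) = √((30 + 20) + 12) = √(50 + 12) = √62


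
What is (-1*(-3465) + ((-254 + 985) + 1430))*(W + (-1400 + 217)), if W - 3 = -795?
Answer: -11111350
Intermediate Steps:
W = -792 (W = 3 - 795 = -792)
(-1*(-3465) + ((-254 + 985) + 1430))*(W + (-1400 + 217)) = (-1*(-3465) + ((-254 + 985) + 1430))*(-792 + (-1400 + 217)) = (3465 + (731 + 1430))*(-792 - 1183) = (3465 + 2161)*(-1975) = 5626*(-1975) = -11111350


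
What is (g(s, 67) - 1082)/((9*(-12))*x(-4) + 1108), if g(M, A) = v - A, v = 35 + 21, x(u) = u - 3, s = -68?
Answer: -1093/1864 ≈ -0.58637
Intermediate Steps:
x(u) = -3 + u
v = 56
g(M, A) = 56 - A
(g(s, 67) - 1082)/((9*(-12))*x(-4) + 1108) = ((56 - 1*67) - 1082)/((9*(-12))*(-3 - 4) + 1108) = ((56 - 67) - 1082)/(-108*(-7) + 1108) = (-11 - 1082)/(756 + 1108) = -1093/1864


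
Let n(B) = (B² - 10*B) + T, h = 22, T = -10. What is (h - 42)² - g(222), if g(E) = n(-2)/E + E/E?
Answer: 44282/111 ≈ 398.94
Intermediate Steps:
n(B) = -10 + B² - 10*B (n(B) = (B² - 10*B) - 10 = -10 + B² - 10*B)
g(E) = 1 + 14/E (g(E) = (-10 + (-2)² - 10*(-2))/E + E/E = (-10 + 4 + 20)/E + 1 = 14/E + 1 = 1 + 14/E)
(h - 42)² - g(222) = (22 - 42)² - (14 + 222)/222 = (-20)² - 236/222 = 400 - 1*118/111 = 400 - 118/111 = 44282/111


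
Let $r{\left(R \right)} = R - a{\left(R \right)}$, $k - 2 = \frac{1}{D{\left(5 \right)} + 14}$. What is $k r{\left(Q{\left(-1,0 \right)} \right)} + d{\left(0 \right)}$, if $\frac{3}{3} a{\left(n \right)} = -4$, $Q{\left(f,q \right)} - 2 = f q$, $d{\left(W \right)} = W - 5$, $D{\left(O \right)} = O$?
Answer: $\frac{139}{19} \approx 7.3158$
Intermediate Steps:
$k = \frac{39}{19}$ ($k = 2 + \frac{1}{5 + 14} = 2 + \frac{1}{19} = \frac{39}{19} \approx 2.0526$)
$d{\left(W \right)} = -5 + W$ ($d{\left(W \right)} = W - 5 = -5 + W$)
$Q{\left(f,q \right)} = 2 + f q$
$a{\left(n \right)} = -4$
$r{\left(R \right)} = 4 + R$ ($r{\left(R \right)} = R - -4 = R + 4 = 4 + R$)
$k r{\left(Q{\left(-1,0 \right)} \right)} + d{\left(0 \right)} = \frac{39 \left(4 + \left(2 - 0\right)\right)}{19} + \left(-5 + 0\right) = \frac{39 \left(4 + \left(2 + 0\right)\right)}{19} - 5 = \frac{39 \left(4 + 2\right)}{19} - 5 = \frac{39}{19} \cdot 6 - 5 = \frac{234}{19} - 5 = \frac{139}{19}$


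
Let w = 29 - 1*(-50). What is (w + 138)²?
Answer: 47089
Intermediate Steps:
w = 79 (w = 29 + 50 = 79)
(w + 138)² = (79 + 138)² = 217² = 47089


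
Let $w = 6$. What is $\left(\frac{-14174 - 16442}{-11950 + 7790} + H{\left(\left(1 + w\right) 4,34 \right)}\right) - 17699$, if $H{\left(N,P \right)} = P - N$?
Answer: $- \frac{9196533}{520} \approx -17686.0$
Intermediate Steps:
$\left(\frac{-14174 - 16442}{-11950 + 7790} + H{\left(\left(1 + w\right) 4,34 \right)}\right) - 17699 = \left(\frac{-14174 - 16442}{-11950 + 7790} + \left(34 - \left(1 + 6\right) 4\right)\right) - 17699 = \left(- \frac{30616}{-4160} + \left(34 - 7 \cdot 4\right)\right) - 17699 = \left(\left(-30616\right) \left(- \frac{1}{4160}\right) + \left(34 - 28\right)\right) - 17699 = \left(\frac{3827}{520} + \left(34 - 28\right)\right) - 17699 = \left(\frac{3827}{520} + 6\right) - 17699 = \frac{6947}{520} - 17699 = - \frac{9196533}{520}$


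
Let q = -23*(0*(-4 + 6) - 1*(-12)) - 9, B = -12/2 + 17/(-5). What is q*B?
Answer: 2679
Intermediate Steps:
B = -47/5 (B = -12*½ + 17*(-⅕) = -6 - 17/5 = -47/5 ≈ -9.4000)
q = -285 (q = -23*(0*2 + 12) - 9 = -23*(0 + 12) - 9 = -23*12 - 9 = -276 - 9 = -285)
q*B = -285*(-47/5) = 2679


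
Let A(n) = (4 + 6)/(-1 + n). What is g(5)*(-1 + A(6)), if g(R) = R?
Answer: 5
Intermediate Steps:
A(n) = 10/(-1 + n)
g(5)*(-1 + A(6)) = 5*(-1 + 10/(-1 + 6)) = 5*(-1 + 10/5) = 5*(-1 + 10*(1/5)) = 5*(-1 + 2) = 5*1 = 5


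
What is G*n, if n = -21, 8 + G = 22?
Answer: -294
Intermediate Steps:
G = 14 (G = -8 + 22 = 14)
G*n = 14*(-21) = -294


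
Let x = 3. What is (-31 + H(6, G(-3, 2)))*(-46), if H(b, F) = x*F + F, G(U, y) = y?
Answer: 1058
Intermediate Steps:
H(b, F) = 4*F (H(b, F) = 3*F + F = 4*F)
(-31 + H(6, G(-3, 2)))*(-46) = (-31 + 4*2)*(-46) = (-31 + 8)*(-46) = -23*(-46) = 1058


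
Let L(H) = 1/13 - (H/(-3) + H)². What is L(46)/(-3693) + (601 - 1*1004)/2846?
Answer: 138996815/1229702526 ≈ 0.11303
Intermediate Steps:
L(H) = 1/13 - 4*H²/9 (L(H) = 1/13 - (H*(-⅓) + H)² = 1/13 - (-H/3 + H)² = 1/13 - (2*H/3)² = 1/13 - 4*H²/9)
L(46)/(-3693) + (601 - 1*1004)/2846 = (1/13 - 4/9*46²)/(-3693) + (601 - 1*1004)/2846 = (1/13 - 4/9*2116)*(-1/3693) + (601 - 1004)*(1/2846) = (1/13 - 8464/9)*(-1/3693) - 403*1/2846 = -110023/117*(-1/3693) - 403/2846 = 110023/432081 - 403/2846 = 138996815/1229702526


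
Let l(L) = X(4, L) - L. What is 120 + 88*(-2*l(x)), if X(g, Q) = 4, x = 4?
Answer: 120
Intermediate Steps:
l(L) = 4 - L
120 + 88*(-2*l(x)) = 120 + 88*(-2*(4 - 1*4)) = 120 + 88*(-2*(4 - 4)) = 120 + 88*(-2*0) = 120 + 88*0 = 120 + 0 = 120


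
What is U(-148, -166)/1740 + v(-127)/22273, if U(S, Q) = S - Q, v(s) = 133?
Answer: 105389/6459170 ≈ 0.016316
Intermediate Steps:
U(-148, -166)/1740 + v(-127)/22273 = (-148 - 1*(-166))/1740 + 133/22273 = (-148 + 166)*(1/1740) + 133*(1/22273) = 18*(1/1740) + 133/22273 = 3/290 + 133/22273 = 105389/6459170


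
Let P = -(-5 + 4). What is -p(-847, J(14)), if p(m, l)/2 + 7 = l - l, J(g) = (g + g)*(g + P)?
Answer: 14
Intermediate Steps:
P = 1 (P = -1*(-1) = 1)
J(g) = 2*g*(1 + g) (J(g) = (g + g)*(g + 1) = (2*g)*(1 + g) = 2*g*(1 + g))
p(m, l) = -14 (p(m, l) = -14 + 2*(l - l) = -14 + 2*0 = -14 + 0 = -14)
-p(-847, J(14)) = -1*(-14) = 14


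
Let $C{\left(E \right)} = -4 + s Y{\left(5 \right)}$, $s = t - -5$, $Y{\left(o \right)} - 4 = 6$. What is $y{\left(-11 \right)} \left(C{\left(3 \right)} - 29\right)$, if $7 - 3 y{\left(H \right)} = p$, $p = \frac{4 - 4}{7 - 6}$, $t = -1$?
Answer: $\frac{49}{3} \approx 16.333$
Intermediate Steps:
$Y{\left(o \right)} = 10$ ($Y{\left(o \right)} = 4 + 6 = 10$)
$p = 0$ ($p = \frac{0}{1} = 0 \cdot 1 = 0$)
$y{\left(H \right)} = \frac{7}{3}$ ($y{\left(H \right)} = \frac{7}{3} - 0 = \frac{7}{3} + 0 = \frac{7}{3}$)
$s = 4$ ($s = -1 - -5 = -1 + 5 = 4$)
$C{\left(E \right)} = 36$ ($C{\left(E \right)} = -4 + 4 \cdot 10 = -4 + 40 = 36$)
$y{\left(-11 \right)} \left(C{\left(3 \right)} - 29\right) = \frac{7 \left(36 - 29\right)}{3} = \frac{7}{3} \cdot 7 = \frac{49}{3}$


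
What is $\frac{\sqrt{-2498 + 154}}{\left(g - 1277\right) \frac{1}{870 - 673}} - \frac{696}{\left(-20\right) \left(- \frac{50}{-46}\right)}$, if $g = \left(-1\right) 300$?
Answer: $\frac{4002}{125} - \frac{394 i \sqrt{586}}{1577} \approx 32.016 - 6.048 i$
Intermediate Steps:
$g = -300$
$\frac{\sqrt{-2498 + 154}}{\left(g - 1277\right) \frac{1}{870 - 673}} - \frac{696}{\left(-20\right) \left(- \frac{50}{-46}\right)} = \frac{\sqrt{-2498 + 154}}{\left(-300 - 1277\right) \frac{1}{870 - 673}} - \frac{696}{\left(-20\right) \left(- \frac{50}{-46}\right)} = \frac{\sqrt{-2344}}{\left(-1577\right) \frac{1}{197}} - \frac{696}{\left(-20\right) \left(\left(-50\right) \left(- \frac{1}{46}\right)\right)} = \frac{2 i \sqrt{586}}{\left(-1577\right) \frac{1}{197}} - \frac{696}{\left(-20\right) \frac{25}{23}} = \frac{2 i \sqrt{586}}{- \frac{1577}{197}} - \frac{696}{- \frac{500}{23}} = 2 i \sqrt{586} \left(- \frac{197}{1577}\right) - - \frac{4002}{125} = - \frac{394 i \sqrt{586}}{1577} + \frac{4002}{125} = \frac{4002}{125} - \frac{394 i \sqrt{586}}{1577}$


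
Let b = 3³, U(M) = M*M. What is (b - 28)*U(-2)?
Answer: -4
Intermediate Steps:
U(M) = M²
b = 27
(b - 28)*U(-2) = (27 - 28)*(-2)² = -1*4 = -4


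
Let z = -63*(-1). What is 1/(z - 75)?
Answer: -1/12 ≈ -0.083333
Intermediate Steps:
z = 63
1/(z - 75) = 1/(63 - 75) = 1/(-12) = -1/12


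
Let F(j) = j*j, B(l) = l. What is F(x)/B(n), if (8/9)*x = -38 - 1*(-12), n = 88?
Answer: 13689/1408 ≈ 9.7223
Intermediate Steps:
x = -117/4 (x = 9*(-38 - 1*(-12))/8 = 9*(-38 + 12)/8 = (9/8)*(-26) = -117/4 ≈ -29.250)
F(j) = j**2
F(x)/B(n) = (-117/4)**2/88 = (13689/16)*(1/88) = 13689/1408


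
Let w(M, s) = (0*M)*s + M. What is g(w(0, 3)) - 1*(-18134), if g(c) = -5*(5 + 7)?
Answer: 18074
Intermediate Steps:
w(M, s) = M (w(M, s) = 0*s + M = 0 + M = M)
g(c) = -60 (g(c) = -5*12 = -60)
g(w(0, 3)) - 1*(-18134) = -60 - 1*(-18134) = -60 + 18134 = 18074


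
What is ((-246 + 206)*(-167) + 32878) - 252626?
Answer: -213068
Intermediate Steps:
((-246 + 206)*(-167) + 32878) - 252626 = (-40*(-167) + 32878) - 252626 = (6680 + 32878) - 252626 = 39558 - 252626 = -213068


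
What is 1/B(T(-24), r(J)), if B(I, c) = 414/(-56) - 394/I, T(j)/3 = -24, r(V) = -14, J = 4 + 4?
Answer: -63/121 ≈ -0.52066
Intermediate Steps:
J = 8
T(j) = -72 (T(j) = 3*(-24) = -72)
B(I, c) = -207/28 - 394/I (B(I, c) = 414*(-1/56) - 394/I = -207/28 - 394/I)
1/B(T(-24), r(J)) = 1/(-207/28 - 394/(-72)) = 1/(-207/28 - 394*(-1/72)) = 1/(-207/28 + 197/36) = 1/(-121/63) = -63/121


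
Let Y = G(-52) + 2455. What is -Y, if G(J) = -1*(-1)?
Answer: -2456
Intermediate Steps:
G(J) = 1
Y = 2456 (Y = 1 + 2455 = 2456)
-Y = -1*2456 = -2456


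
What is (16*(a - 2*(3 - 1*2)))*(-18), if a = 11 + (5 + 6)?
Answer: -5760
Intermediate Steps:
a = 22 (a = 11 + 11 = 22)
(16*(a - 2*(3 - 1*2)))*(-18) = (16*(22 - 2*(3 - 1*2)))*(-18) = (16*(22 - 2*(3 - 2)))*(-18) = (16*(22 - 2*1))*(-18) = (16*(22 - 2))*(-18) = (16*20)*(-18) = 320*(-18) = -5760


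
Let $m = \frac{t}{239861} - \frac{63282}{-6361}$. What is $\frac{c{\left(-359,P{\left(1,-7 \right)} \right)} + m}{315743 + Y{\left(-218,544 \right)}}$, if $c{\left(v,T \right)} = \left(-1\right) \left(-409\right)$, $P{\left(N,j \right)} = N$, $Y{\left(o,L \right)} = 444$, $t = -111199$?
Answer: $\frac{638505677752}{482424155774527} \approx 0.0013235$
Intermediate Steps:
$m = \frac{14471546963}{1525755821}$ ($m = - \frac{111199}{239861} - \frac{63282}{-6361} = \left(-111199\right) \frac{1}{239861} - - \frac{63282}{6361} = - \frac{111199}{239861} + \frac{63282}{6361} = \frac{14471546963}{1525755821} \approx 9.4848$)
$c{\left(v,T \right)} = 409$
$\frac{c{\left(-359,P{\left(1,-7 \right)} \right)} + m}{315743 + Y{\left(-218,544 \right)}} = \frac{409 + \frac{14471546963}{1525755821}}{315743 + 444} = \frac{638505677752}{1525755821 \cdot 316187} = \frac{638505677752}{1525755821} \cdot \frac{1}{316187} = \frac{638505677752}{482424155774527}$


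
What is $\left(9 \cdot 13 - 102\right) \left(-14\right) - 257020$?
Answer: $-257230$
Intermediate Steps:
$\left(9 \cdot 13 - 102\right) \left(-14\right) - 257020 = \left(117 - 102\right) \left(-14\right) - 257020 = 15 \left(-14\right) - 257020 = -210 - 257020 = -257230$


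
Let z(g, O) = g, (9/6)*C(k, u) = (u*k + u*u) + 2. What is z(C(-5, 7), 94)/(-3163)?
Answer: -32/9489 ≈ -0.0033723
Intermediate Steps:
C(k, u) = 4/3 + 2*u²/3 + 2*k*u/3 (C(k, u) = 2*((u*k + u*u) + 2)/3 = 2*((k*u + u²) + 2)/3 = 2*((u² + k*u) + 2)/3 = 2*(2 + u² + k*u)/3 = 4/3 + 2*u²/3 + 2*k*u/3)
z(C(-5, 7), 94)/(-3163) = (4/3 + (⅔)*7² + (⅔)*(-5)*7)/(-3163) = (4/3 + (⅔)*49 - 70/3)*(-1/3163) = (4/3 + 98/3 - 70/3)*(-1/3163) = (32/3)*(-1/3163) = -32/9489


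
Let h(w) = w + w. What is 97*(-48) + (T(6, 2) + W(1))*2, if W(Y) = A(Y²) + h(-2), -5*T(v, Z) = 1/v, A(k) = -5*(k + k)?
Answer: -70261/15 ≈ -4684.1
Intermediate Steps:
A(k) = -10*k
h(w) = 2*w
T(v, Z) = -1/(5*v)
W(Y) = -4 - 10*Y² (W(Y) = -10*Y² + 2*(-2) = -10*Y² - 4 = -4 - 10*Y²)
97*(-48) + (T(6, 2) + W(1))*2 = 97*(-48) + (-⅕/6 + (-4 - 10*1²))*2 = -4656 + (-⅕*⅙ + (-4 - 10*1))*2 = -4656 + (-1/30 + (-4 - 10))*2 = -4656 + (-1/30 - 14)*2 = -4656 - 421/30*2 = -4656 - 421/15 = -70261/15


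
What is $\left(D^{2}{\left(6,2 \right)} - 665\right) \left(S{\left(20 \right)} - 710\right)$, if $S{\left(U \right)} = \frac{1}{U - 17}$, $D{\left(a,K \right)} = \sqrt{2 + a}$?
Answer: $466251$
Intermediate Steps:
$S{\left(U \right)} = \frac{1}{-17 + U}$
$\left(D^{2}{\left(6,2 \right)} - 665\right) \left(S{\left(20 \right)} - 710\right) = \left(\left(\sqrt{2 + 6}\right)^{2} - 665\right) \left(\frac{1}{-17 + 20} - 710\right) = \left(\left(\sqrt{8}\right)^{2} - 665\right) \left(\frac{1}{3} - 710\right) = \left(\left(2 \sqrt{2}\right)^{2} - 665\right) \left(\frac{1}{3} - 710\right) = \left(8 - 665\right) \left(- \frac{2129}{3}\right) = \left(-657\right) \left(- \frac{2129}{3}\right) = 466251$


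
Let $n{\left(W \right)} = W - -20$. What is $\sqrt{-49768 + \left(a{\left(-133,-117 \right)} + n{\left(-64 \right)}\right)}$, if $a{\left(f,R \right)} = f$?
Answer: $i \sqrt{49945} \approx 223.48 i$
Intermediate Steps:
$n{\left(W \right)} = 20 + W$ ($n{\left(W \right)} = W + 20 = 20 + W$)
$\sqrt{-49768 + \left(a{\left(-133,-117 \right)} + n{\left(-64 \right)}\right)} = \sqrt{-49768 + \left(-133 + \left(20 - 64\right)\right)} = \sqrt{-49768 - 177} = \sqrt{-49945} = i \sqrt{49945}$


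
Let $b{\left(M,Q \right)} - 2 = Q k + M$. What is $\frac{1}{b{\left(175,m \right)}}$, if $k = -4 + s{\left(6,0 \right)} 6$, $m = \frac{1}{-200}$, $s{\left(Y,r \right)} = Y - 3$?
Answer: $\frac{100}{17693} \approx 0.005652$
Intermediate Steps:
$s{\left(Y,r \right)} = -3 + Y$
$m = - \frac{1}{200} \approx -0.005$
$k = 14$ ($k = -4 + \left(-3 + 6\right) 6 = -4 + 3 \cdot 6 = -4 + 18 = 14$)
$b{\left(M,Q \right)} = 2 + M + 14 Q$ ($b{\left(M,Q \right)} = 2 + \left(Q 14 + M\right) = 2 + \left(14 Q + M\right) = 2 + \left(M + 14 Q\right) = 2 + M + 14 Q$)
$\frac{1}{b{\left(175,m \right)}} = \frac{1}{2 + 175 + 14 \left(- \frac{1}{200}\right)} = \frac{1}{2 + 175 - \frac{7}{100}} = \frac{1}{\frac{17693}{100}} = \frac{100}{17693}$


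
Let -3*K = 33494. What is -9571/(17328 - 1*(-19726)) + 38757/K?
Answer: -1157219177/310271669 ≈ -3.7297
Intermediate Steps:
K = -33494/3 (K = -1/3*33494 = -33494/3 ≈ -11165.)
-9571/(17328 - 1*(-19726)) + 38757/K = -9571/(17328 - 1*(-19726)) + 38757/(-33494/3) = -9571/(17328 + 19726) + 38757*(-3/33494) = -9571/37054 - 116271/33494 = -1157219177/310271669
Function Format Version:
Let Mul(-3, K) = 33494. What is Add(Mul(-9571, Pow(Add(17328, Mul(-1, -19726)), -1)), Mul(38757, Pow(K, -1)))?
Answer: Rational(-1157219177, 310271669) ≈ -3.7297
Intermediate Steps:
K = Rational(-33494, 3) (K = Mul(Rational(-1, 3), 33494) = Rational(-33494, 3) ≈ -11165.)
Add(Mul(-9571, Pow(Add(17328, Mul(-1, -19726)), -1)), Mul(38757, Pow(K, -1))) = Add(Mul(-9571, Pow(Add(17328, Mul(-1, -19726)), -1)), Mul(38757, Pow(Rational(-33494, 3), -1))) = Add(Mul(-9571, Pow(Add(17328, 19726), -1)), Mul(38757, Rational(-3, 33494))) = Add(Mul(-9571, Pow(37054, -1)), Rational(-116271, 33494)) = Add(Mul(-9571, Rational(1, 37054)), Rational(-116271, 33494)) = Add(Rational(-9571, 37054), Rational(-116271, 33494)) = Rational(-1157219177, 310271669)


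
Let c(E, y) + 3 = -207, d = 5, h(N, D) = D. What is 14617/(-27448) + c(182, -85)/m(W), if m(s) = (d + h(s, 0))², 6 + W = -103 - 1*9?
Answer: -26083/2920 ≈ -8.9325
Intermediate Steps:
W = -118 (W = -6 + (-103 - 1*9) = -6 + (-103 - 9) = -6 - 112 = -118)
c(E, y) = -210 (c(E, y) = -3 - 207 = -210)
m(s) = 25 (m(s) = (5 + 0)² = 5² = 25)
14617/(-27448) + c(182, -85)/m(W) = 14617/(-27448) - 210/25 = 14617*(-1/27448) - 210*1/25 = -311/584 - 42/5 = -26083/2920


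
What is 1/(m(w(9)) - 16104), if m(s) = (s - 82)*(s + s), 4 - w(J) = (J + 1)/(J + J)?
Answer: -81/1348258 ≈ -6.0078e-5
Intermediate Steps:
w(J) = 4 - (1 + J)/(2*J) (w(J) = 4 - (J + 1)/(J + J) = 4 - (1 + J)/(2*J))
m(s) = 2*s*(-82 + s) (m(s) = (-82 + s)*(2*s) = 2*s*(-82 + s))
1/(m(w(9)) - 16104) = 1/(2*((½)*(-1 + 7*9)/9)*(-82 + (½)*(-1 + 7*9)/9) - 16104) = 1/(2*((½)*(⅑)*(-1 + 63))*(-82 + (½)*(⅑)*(-1 + 63)) - 16104) = 1/(2*((½)*(⅑)*62)*(-82 + (½)*(⅑)*62) - 16104) = 1/(2*(31/9)*(-82 + 31/9) - 16104) = 1/(2*(31/9)*(-707/9) - 16104) = 1/(-43834/81 - 16104) = 1/(-1348258/81) = -81/1348258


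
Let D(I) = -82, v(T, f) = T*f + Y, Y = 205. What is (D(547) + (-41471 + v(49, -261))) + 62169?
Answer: 8032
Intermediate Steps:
v(T, f) = 205 + T*f (v(T, f) = T*f + 205 = 205 + T*f)
(D(547) + (-41471 + v(49, -261))) + 62169 = (-82 + (-41471 + (205 + 49*(-261)))) + 62169 = (-82 + (-41471 + (205 - 12789))) + 62169 = (-82 + (-41471 - 12584)) + 62169 = (-82 - 54055) + 62169 = -54137 + 62169 = 8032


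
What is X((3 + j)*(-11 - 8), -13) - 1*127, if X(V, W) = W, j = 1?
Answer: -140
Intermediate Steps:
X((3 + j)*(-11 - 8), -13) - 1*127 = -13 - 1*127 = -13 - 127 = -140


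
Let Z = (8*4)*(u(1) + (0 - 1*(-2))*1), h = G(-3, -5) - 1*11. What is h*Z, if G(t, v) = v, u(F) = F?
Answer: -1536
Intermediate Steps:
h = -16 (h = -5 - 1*11 = -5 - 11 = -16)
Z = 96 (Z = (8*4)*(1 + (0 - 1*(-2))*1) = 32*(1 + (0 + 2)*1) = 32*(1 + 2*1) = 32*(1 + 2) = 32*3 = 96)
h*Z = -16*96 = -1536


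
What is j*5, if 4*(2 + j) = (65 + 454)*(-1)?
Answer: -2635/4 ≈ -658.75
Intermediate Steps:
j = -527/4 (j = -2 + ((65 + 454)*(-1))/4 = -2 + (519*(-1))/4 = -2 + (¼)*(-519) = -2 - 519/4 = -527/4 ≈ -131.75)
j*5 = -527/4*5 = -2635/4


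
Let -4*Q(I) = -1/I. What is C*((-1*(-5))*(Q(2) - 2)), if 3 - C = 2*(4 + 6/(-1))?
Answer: -525/8 ≈ -65.625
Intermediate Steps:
Q(I) = 1/(4*I) (Q(I) = -(-1)/(4*I) = 1/(4*I))
C = 7 (C = 3 - 2*(4 + 6/(-1)) = 3 - 2*(4 + 6*(-1)) = 3 - 2*(4 - 6) = 3 - 2*(-2) = 3 - 1*(-4) = 3 + 4 = 7)
C*((-1*(-5))*(Q(2) - 2)) = 7*((-1*(-5))*((¼)/2 - 2)) = 7*(5*((¼)*(½) - 2)) = 7*(5*(⅛ - 2)) = 7*(5*(-15/8)) = 7*(-75/8) = -525/8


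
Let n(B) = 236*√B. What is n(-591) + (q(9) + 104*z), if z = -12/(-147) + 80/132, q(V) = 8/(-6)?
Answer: 113492/1617 + 236*I*√591 ≈ 70.187 + 5737.3*I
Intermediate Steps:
q(V) = -4/3 (q(V) = 8*(-⅙) = -4/3)
z = 1112/1617 (z = -12*(-1/147) + 80*(1/132) = 4/49 + 20/33 = 1112/1617 ≈ 0.68769)
n(-591) + (q(9) + 104*z) = 236*√(-591) + (-4/3 + 104*(1112/1617)) = 236*(I*√591) + (-4/3 + 115648/1617) = 236*I*√591 + 113492/1617 = 113492/1617 + 236*I*√591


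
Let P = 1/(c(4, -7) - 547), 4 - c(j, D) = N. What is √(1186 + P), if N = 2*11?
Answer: √378600285/565 ≈ 34.438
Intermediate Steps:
N = 22
c(j, D) = -18 (c(j, D) = 4 - 1*22 = 4 - 22 = -18)
P = -1/565 (P = 1/(-18 - 547) = 1/(-565) = -1/565 ≈ -0.0017699)
√(1186 + P) = √(1186 - 1/565) = √(670089/565) = √378600285/565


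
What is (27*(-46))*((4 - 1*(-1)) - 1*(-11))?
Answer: -19872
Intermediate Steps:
(27*(-46))*((4 - 1*(-1)) - 1*(-11)) = -1242*((4 + 1) + 11) = -1242*(5 + 11) = -1242*16 = -19872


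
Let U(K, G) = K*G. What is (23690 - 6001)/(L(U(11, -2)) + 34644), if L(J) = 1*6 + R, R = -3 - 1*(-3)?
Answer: 2527/4950 ≈ 0.51050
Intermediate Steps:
U(K, G) = G*K
R = 0 (R = -3 + 3 = 0)
L(J) = 6 (L(J) = 1*6 + 0 = 6 + 0 = 6)
(23690 - 6001)/(L(U(11, -2)) + 34644) = (23690 - 6001)/(6 + 34644) = 17689/34650 = 17689*(1/34650) = 2527/4950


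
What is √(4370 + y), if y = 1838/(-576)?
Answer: √2515282/24 ≈ 66.082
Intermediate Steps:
y = -919/288 (y = 1838*(-1/576) = -919/288 ≈ -3.1910)
√(4370 + y) = √(4370 - 919/288) = √(1257641/288) = √2515282/24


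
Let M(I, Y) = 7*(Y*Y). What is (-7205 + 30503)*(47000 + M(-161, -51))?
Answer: 1519192686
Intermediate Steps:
M(I, Y) = 7*Y²
(-7205 + 30503)*(47000 + M(-161, -51)) = (-7205 + 30503)*(47000 + 7*(-51)²) = 23298*(47000 + 7*2601) = 23298*(47000 + 18207) = 23298*65207 = 1519192686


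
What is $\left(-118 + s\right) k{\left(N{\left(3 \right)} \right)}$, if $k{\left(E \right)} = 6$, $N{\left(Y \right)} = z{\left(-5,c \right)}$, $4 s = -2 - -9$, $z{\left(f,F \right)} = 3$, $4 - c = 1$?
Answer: $- \frac{1395}{2} \approx -697.5$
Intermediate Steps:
$c = 3$ ($c = 4 - 1 = 3$)
$s = \frac{7}{4}$ ($s = \frac{-2 - -9}{4} = \frac{-2 + 9}{4} = \frac{1}{4} \cdot 7 = \frac{7}{4} \approx 1.75$)
$N{\left(Y \right)} = 3$
$\left(-118 + s\right) k{\left(N{\left(3 \right)} \right)} = \left(-118 + \frac{7}{4}\right) 6 = \left(- \frac{465}{4}\right) 6 = - \frac{1395}{2}$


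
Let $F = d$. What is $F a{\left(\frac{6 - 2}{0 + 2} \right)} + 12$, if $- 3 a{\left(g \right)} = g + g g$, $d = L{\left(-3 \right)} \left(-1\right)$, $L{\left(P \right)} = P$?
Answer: $6$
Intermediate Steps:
$d = 3$ ($d = \left(-3\right) \left(-1\right) = 3$)
$F = 3$
$a{\left(g \right)} = - \frac{g}{3} - \frac{g^{2}}{3}$ ($a{\left(g \right)} = - \frac{g + g g}{3} = - \frac{g + g^{2}}{3} = - \frac{g}{3} - \frac{g^{2}}{3}$)
$F a{\left(\frac{6 - 2}{0 + 2} \right)} + 12 = 3 \left(- \frac{\frac{6 - 2}{0 + 2} \left(1 + \frac{6 - 2}{0 + 2}\right)}{3}\right) + 12 = 3 \left(- \frac{\frac{4}{2} \left(1 + \frac{4}{2}\right)}{3}\right) + 12 = 3 \left(- \frac{4 \cdot \frac{1}{2} \left(1 + 4 \cdot \frac{1}{2}\right)}{3}\right) + 12 = 3 \left(\left(- \frac{1}{3}\right) 2 \left(1 + 2\right)\right) + 12 = 3 \left(\left(- \frac{1}{3}\right) 2 \cdot 3\right) + 12 = 3 \left(-2\right) + 12 = -6 + 12 = 6$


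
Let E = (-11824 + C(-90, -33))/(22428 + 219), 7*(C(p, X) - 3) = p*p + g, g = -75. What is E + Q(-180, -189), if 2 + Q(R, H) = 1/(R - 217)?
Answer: -155695189/62936013 ≈ -2.4739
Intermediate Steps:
Q(R, H) = -2 + 1/(-217 + R) (Q(R, H) = -2 + 1/(R - 217) = -2 + 1/(-217 + R))
C(p, X) = -54/7 + p²/7 (C(p, X) = 3 + (p*p - 75)/7 = 3 + (p² - 75)/7 = 3 + (-75 + p²)/7 = 3 + (-75/7 + p²/7) = -54/7 + p²/7)
E = -74722/158529 (E = (-11824 + (-54/7 + (⅐)*(-90)²))/(22428 + 219) = (-11824 + (-54/7 + (⅐)*8100))/22647 = (-11824 + (-54/7 + 8100/7))*(1/22647) = (-11824 + 8046/7)*(1/22647) = -74722/7*1/22647 = -74722/158529 ≈ -0.47135)
E + Q(-180, -189) = -74722/158529 + (435 - 2*(-180))/(-217 - 180) = -74722/158529 + (435 + 360)/(-397) = -74722/158529 - 1/397*795 = -74722/158529 - 795/397 = -155695189/62936013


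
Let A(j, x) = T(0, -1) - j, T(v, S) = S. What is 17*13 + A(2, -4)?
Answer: 218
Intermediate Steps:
A(j, x) = -1 - j
17*13 + A(2, -4) = 17*13 + (-1 - 1*2) = 221 + (-1 - 2) = 221 - 3 = 218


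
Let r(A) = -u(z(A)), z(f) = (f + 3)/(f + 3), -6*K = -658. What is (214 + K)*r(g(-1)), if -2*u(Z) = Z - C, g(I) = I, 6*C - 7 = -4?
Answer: 971/12 ≈ 80.917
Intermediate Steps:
K = 329/3 (K = -⅙*(-658) = 329/3 ≈ 109.67)
C = ½ (C = 7/6 + (⅙)*(-4) = 7/6 - ⅔ = ½ ≈ 0.50000)
z(f) = 1 (z(f) = (3 + f)/(3 + f) = 1)
u(Z) = ¼ - Z/2 (u(Z) = -(Z - 1*½)/2 = -(Z - ½)/2 = -(-½ + Z)/2 = ¼ - Z/2)
r(A) = ¼ (r(A) = -(¼ - ½*1) = -(¼ - ½) = -1*(-¼) = ¼)
(214 + K)*r(g(-1)) = (214 + 329/3)*(¼) = (971/3)*(¼) = 971/12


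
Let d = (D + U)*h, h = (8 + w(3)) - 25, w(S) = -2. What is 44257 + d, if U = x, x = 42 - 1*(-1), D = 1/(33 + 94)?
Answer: 5516861/127 ≈ 43440.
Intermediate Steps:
D = 1/127 ≈ 0.0078740
x = 43 (x = 42 + 1 = 43)
U = 43
h = -19 (h = (8 - 2) - 25 = 6 - 25 = -19)
d = -103778/127 (d = (1/127 + 43)*(-19) = (5462/127)*(-19) = -103778/127 ≈ -817.15)
44257 + d = 44257 - 103778/127 = 5516861/127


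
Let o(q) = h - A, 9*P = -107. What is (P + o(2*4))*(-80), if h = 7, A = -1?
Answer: 2800/9 ≈ 311.11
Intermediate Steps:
P = -107/9 (P = (⅑)*(-107) = -107/9 ≈ -11.889)
o(q) = 8 (o(q) = 7 - 1*(-1) = 7 + 1 = 8)
(P + o(2*4))*(-80) = (-107/9 + 8)*(-80) = -35/9*(-80) = 2800/9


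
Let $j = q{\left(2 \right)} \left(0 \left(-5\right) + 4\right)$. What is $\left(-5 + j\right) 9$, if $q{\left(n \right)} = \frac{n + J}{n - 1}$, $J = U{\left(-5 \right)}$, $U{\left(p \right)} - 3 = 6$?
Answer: $351$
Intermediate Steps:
$U{\left(p \right)} = 9$ ($U{\left(p \right)} = 3 + 6 = 9$)
$J = 9$
$q{\left(n \right)} = \frac{9 + n}{-1 + n}$ ($q{\left(n \right)} = \frac{n + 9}{n - 1} = \frac{9 + n}{-1 + n}$)
$j = 44$ ($j = \frac{9 + 2}{-1 + 2} \left(0 \left(-5\right) + 4\right) = 1^{-1} \cdot 11 \left(0 + 4\right) = 1 \cdot 11 \cdot 4 = 11 \cdot 4 = 44$)
$\left(-5 + j\right) 9 = \left(-5 + 44\right) 9 = 39 \cdot 9 = 351$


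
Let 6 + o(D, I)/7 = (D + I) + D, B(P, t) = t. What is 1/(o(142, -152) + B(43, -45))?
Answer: 1/837 ≈ 0.0011947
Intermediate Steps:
o(D, I) = -42 + 7*I + 14*D (o(D, I) = -42 + 7*((D + I) + D) = -42 + 7*(I + 2*D) = -42 + (7*I + 14*D) = -42 + 7*I + 14*D)
1/(o(142, -152) + B(43, -45)) = 1/((-42 + 7*(-152) + 14*142) - 45) = 1/((-42 - 1064 + 1988) - 45) = 1/(882 - 45) = 1/837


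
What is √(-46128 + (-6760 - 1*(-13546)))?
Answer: I*√39342 ≈ 198.35*I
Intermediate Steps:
√(-46128 + (-6760 - 1*(-13546))) = √(-46128 + (-6760 + 13546)) = √(-46128 + 6786) = √(-39342) = I*√39342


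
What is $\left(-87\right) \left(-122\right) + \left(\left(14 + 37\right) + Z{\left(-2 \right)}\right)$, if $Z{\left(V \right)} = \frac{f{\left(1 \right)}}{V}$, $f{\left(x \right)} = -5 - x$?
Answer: $10668$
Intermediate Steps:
$Z{\left(V \right)} = - \frac{6}{V}$ ($Z{\left(V \right)} = \frac{-5 - 1}{V} = - \frac{6}{V}$)
$\left(-87\right) \left(-122\right) + \left(\left(14 + 37\right) + Z{\left(-2 \right)}\right) = \left(-87\right) \left(-122\right) + \left(\left(14 + 37\right) - \frac{6}{-2}\right) = 10614 + \left(51 - -3\right) = 10614 + \left(51 + 3\right) = 10614 + 54 = 10668$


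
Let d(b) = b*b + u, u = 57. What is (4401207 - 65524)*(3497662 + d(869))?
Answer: 18439139517040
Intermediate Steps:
d(b) = 57 + b² (d(b) = b*b + 57 = b² + 57 = 57 + b²)
(4401207 - 65524)*(3497662 + d(869)) = (4401207 - 65524)*(3497662 + (57 + 869²)) = 4335683*(3497662 + (57 + 755161)) = 4335683*(3497662 + 755218) = 4335683*4252880 = 18439139517040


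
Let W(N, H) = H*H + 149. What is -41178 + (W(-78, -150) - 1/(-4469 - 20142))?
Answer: -456017218/24611 ≈ -18529.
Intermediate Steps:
W(N, H) = 149 + H**2 (W(N, H) = H**2 + 149 = 149 + H**2)
-41178 + (W(-78, -150) - 1/(-4469 - 20142)) = -41178 + ((149 + (-150)**2) - 1/(-4469 - 20142)) = -41178 + ((149 + 22500) - 1/(-24611)) = -41178 + (22649 - 1*(-1/24611)) = -41178 + (22649 + 1/24611) = -41178 + 557414540/24611 = -456017218/24611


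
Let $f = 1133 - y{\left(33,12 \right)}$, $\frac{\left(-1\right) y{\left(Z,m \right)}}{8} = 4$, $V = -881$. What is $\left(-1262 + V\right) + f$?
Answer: $-978$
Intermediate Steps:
$y{\left(Z,m \right)} = -32$ ($y{\left(Z,m \right)} = \left(-8\right) 4 = -32$)
$f = 1165$ ($f = 1133 - -32 = 1133 + 32 = 1165$)
$\left(-1262 + V\right) + f = \left(-1262 - 881\right) + 1165 = -2143 + 1165 = -978$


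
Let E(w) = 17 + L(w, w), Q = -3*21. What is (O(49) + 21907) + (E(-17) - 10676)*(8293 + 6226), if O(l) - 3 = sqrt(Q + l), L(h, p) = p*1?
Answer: -154982934 + I*sqrt(14) ≈ -1.5498e+8 + 3.7417*I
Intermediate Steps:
L(h, p) = p
Q = -63
E(w) = 17 + w
O(l) = 3 + sqrt(-63 + l)
(O(49) + 21907) + (E(-17) - 10676)*(8293 + 6226) = ((3 + sqrt(-63 + 49)) + 21907) + ((17 - 17) - 10676)*(8293 + 6226) = ((3 + sqrt(-14)) + 21907) + (0 - 10676)*14519 = ((3 + I*sqrt(14)) + 21907) - 10676*14519 = (21910 + I*sqrt(14)) - 155004844 = -154982934 + I*sqrt(14)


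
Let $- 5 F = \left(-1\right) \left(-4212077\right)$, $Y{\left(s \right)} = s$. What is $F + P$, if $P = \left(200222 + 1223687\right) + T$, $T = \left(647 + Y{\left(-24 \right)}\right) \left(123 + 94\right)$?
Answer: $\frac{3583423}{5} \approx 7.1669 \cdot 10^{5}$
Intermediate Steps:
$T = 135191$ ($T = \left(647 - 24\right) \left(123 + 94\right) = 623 \cdot 217 = 135191$)
$F = - \frac{4212077}{5}$ ($F = - \frac{\left(-1\right) \left(-4212077\right)}{5} = \left(- \frac{1}{5}\right) 4212077 = - \frac{4212077}{5} \approx -8.4242 \cdot 10^{5}$)
$P = 1559100$ ($P = \left(200222 + 1223687\right) + 135191 = 1423909 + 135191 = 1559100$)
$F + P = - \frac{4212077}{5} + 1559100 = \frac{3583423}{5}$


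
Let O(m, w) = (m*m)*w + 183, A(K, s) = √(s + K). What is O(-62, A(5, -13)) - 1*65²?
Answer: -4042 + 7688*I*√2 ≈ -4042.0 + 10872.0*I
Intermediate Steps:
A(K, s) = √(K + s)
O(m, w) = 183 + w*m² (O(m, w) = m²*w + 183 = w*m² + 183 = 183 + w*m²)
O(-62, A(5, -13)) - 1*65² = (183 + √(5 - 13)*(-62)²) - 1*65² = (183 + √(-8)*3844) - 1*4225 = (183 + (2*I*√2)*3844) - 4225 = (183 + 7688*I*√2) - 4225 = -4042 + 7688*I*√2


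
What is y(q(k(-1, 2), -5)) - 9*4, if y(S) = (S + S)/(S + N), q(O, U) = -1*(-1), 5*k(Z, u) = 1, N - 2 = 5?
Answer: -143/4 ≈ -35.750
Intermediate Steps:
N = 7 (N = 2 + 5 = 7)
k(Z, u) = ⅕ (k(Z, u) = (⅕)*1 = ⅕)
q(O, U) = 1
y(S) = 2*S/(7 + S) (y(S) = (S + S)/(S + 7) = (2*S)/(7 + S) = 2*S/(7 + S))
y(q(k(-1, 2), -5)) - 9*4 = 2*1/(7 + 1) - 9*4 = 2*1/8 - 36 = 2*1*(⅛) - 36 = ¼ - 36 = -143/4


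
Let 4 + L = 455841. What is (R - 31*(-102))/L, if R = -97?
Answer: 3065/455837 ≈ 0.0067239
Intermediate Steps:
L = 455837 (L = -4 + 455841 = 455837)
(R - 31*(-102))/L = (-97 - 31*(-102))/455837 = (-97 + 3162)*(1/455837) = 3065*(1/455837) = 3065/455837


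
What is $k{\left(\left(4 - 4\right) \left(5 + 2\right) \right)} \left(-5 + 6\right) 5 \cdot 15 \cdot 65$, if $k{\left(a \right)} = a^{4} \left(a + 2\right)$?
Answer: $0$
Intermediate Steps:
$k{\left(a \right)} = a^{4} \left(2 + a\right)$
$k{\left(\left(4 - 4\right) \left(5 + 2\right) \right)} \left(-5 + 6\right) 5 \cdot 15 \cdot 65 = \left(\left(4 - 4\right) \left(5 + 2\right)\right)^{4} \left(2 + \left(4 - 4\right) \left(5 + 2\right)\right) \left(-5 + 6\right) 5 \cdot 15 \cdot 65 = \left(0 \cdot 7\right)^{4} \left(2 + 0 \cdot 7\right) 1 \cdot 5 \cdot 15 \cdot 65 = 0^{4} \left(2 + 0\right) 5 \cdot 15 \cdot 65 = 0 \cdot 2 \cdot 75 \cdot 65 = 0 \cdot 75 \cdot 65 = 0 \cdot 65 = 0$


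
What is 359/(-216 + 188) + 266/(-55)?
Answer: -27193/1540 ≈ -17.658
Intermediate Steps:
359/(-216 + 188) + 266/(-55) = 359/(-28) + 266*(-1/55) = 359*(-1/28) - 266/55 = -359/28 - 266/55 = -27193/1540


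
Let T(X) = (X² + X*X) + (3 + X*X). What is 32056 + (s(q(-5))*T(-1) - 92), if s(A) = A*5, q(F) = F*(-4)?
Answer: 32564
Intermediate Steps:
q(F) = -4*F
s(A) = 5*A
T(X) = 3 + 3*X² (T(X) = (X² + X²) + (3 + X²) = 2*X² + (3 + X²) = 3 + 3*X²)
32056 + (s(q(-5))*T(-1) - 92) = 32056 + ((5*(-4*(-5)))*(3 + 3*(-1)²) - 92) = 32056 + ((5*20)*(3 + 3*1) - 92) = 32056 + (100*(3 + 3) - 92) = 32056 + (100*6 - 92) = 32056 + (600 - 92) = 32056 + 508 = 32564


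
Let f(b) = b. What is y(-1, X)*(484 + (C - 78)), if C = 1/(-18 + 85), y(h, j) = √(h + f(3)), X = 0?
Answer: 27203*√2/67 ≈ 574.19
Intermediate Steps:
y(h, j) = √(3 + h) (y(h, j) = √(h + 3) = √(3 + h))
C = 1/67 ≈ 0.014925
y(-1, X)*(484 + (C - 78)) = √(3 - 1)*(484 + (1/67 - 78)) = √2*(484 - 5225/67) = √2*(27203/67) = 27203*√2/67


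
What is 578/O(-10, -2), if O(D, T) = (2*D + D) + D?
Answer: -289/20 ≈ -14.450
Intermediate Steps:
O(D, T) = 4*D (O(D, T) = 3*D + D = 4*D)
578/O(-10, -2) = 578/((4*(-10))) = 578/(-40) = 578*(-1/40) = -289/20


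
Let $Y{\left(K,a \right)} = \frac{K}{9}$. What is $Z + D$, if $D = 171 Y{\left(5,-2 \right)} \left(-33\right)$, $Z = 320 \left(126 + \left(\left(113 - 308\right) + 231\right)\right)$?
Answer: $48705$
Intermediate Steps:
$Y{\left(K,a \right)} = \frac{K}{9}$ ($Y{\left(K,a \right)} = K \frac{1}{9} = \frac{K}{9}$)
$Z = 51840$ ($Z = 320 \left(126 + \left(-195 + 231\right)\right) = 320 \left(126 + 36\right) = 320 \cdot 162 = 51840$)
$D = -3135$ ($D = 171 \cdot \frac{1}{9} \cdot 5 \left(-33\right) = 171 \cdot \frac{5}{9} \left(-33\right) = 95 \left(-33\right) = -3135$)
$Z + D = 51840 - 3135 = 48705$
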